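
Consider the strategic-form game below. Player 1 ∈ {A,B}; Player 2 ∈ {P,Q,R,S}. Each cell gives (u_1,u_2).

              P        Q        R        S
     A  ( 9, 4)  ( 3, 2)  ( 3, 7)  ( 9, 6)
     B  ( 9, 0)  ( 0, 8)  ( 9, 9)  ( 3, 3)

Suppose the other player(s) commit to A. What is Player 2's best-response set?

u_2(P vs A) = 4
u_2(Q vs A) = 2
u_2(R vs A) = 7
u_2(S vs A) = 6
max payoff 7 at {R}

P2 best: {R}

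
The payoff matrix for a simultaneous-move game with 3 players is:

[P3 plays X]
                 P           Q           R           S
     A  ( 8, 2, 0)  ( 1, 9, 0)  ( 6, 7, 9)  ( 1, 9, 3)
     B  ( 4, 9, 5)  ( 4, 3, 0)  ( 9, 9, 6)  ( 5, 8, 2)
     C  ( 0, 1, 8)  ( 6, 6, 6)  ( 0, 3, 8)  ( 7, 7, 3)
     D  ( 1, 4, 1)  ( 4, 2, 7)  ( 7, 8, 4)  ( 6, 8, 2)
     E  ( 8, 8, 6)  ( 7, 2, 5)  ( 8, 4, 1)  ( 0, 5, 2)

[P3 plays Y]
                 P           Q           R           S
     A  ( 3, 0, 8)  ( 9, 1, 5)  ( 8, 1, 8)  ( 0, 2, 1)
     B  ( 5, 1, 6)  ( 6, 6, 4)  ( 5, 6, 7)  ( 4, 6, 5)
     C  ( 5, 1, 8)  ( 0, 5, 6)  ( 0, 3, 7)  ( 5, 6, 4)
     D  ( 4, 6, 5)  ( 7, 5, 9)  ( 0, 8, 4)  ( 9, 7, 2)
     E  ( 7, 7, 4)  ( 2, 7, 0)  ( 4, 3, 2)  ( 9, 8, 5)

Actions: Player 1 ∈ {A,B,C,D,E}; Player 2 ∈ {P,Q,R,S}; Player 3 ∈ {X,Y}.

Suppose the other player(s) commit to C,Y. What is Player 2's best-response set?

BR_2 = {S}

u_2(P vs C,Y) = 1
u_2(Q vs C,Y) = 5
u_2(R vs C,Y) = 3
u_2(S vs C,Y) = 6
max payoff 6 at {S}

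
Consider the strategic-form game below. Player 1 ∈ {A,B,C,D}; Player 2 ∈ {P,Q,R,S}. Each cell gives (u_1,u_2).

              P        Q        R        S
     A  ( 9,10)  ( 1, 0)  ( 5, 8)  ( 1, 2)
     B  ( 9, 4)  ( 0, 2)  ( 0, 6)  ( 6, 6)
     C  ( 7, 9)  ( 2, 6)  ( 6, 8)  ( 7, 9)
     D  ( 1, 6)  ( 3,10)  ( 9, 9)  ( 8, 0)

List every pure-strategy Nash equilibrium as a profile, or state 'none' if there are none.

Nash profiles: (A,P), (D,Q)

(A,P): NE
(A,Q): not NE [P1→D gives 3>1; P2→P gives 10>0]
(A,R): not NE [P1→D gives 9>5; P2→P gives 10>8]
(A,S): not NE [P1→D gives 8>1; P2→P gives 10>2]
(B,P): not NE [P2→S gives 6>4]
(B,Q): not NE [P1→D gives 3>0; P2→S gives 6>2]
(B,R): not NE [P1→D gives 9>0]
(B,S): not NE [P1→D gives 8>6]
(C,P): not NE [P1→B gives 9>7]
(C,Q): not NE [P1→D gives 3>2; P2→S gives 9>6]
(C,R): not NE [P1→D gives 9>6; P2→S gives 9>8]
(C,S): not NE [P1→D gives 8>7]
(D,P): not NE [P1→B gives 9>1; P2→Q gives 10>6]
(D,Q): NE
(D,R): not NE [P2→Q gives 10>9]
(D,S): not NE [P2→Q gives 10>0]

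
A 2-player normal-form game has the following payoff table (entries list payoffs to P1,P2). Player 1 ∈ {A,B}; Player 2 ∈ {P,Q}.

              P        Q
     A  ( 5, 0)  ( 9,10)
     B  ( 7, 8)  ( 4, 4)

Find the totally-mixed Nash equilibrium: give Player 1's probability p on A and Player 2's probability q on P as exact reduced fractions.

p=2/7, q=5/7

P1 indiff ⇒ q·5+(1-q)·9 = q·7+(1-q)·4 ⇒ q(-2) = (1-q)(-5) ⇒ q = 5/7
P2 indiff ⇒ p·0+(1-p)·8 = p·10+(1-p)·4 ⇒ p(-10) = (1-p)(-4) ⇒ p = 2/7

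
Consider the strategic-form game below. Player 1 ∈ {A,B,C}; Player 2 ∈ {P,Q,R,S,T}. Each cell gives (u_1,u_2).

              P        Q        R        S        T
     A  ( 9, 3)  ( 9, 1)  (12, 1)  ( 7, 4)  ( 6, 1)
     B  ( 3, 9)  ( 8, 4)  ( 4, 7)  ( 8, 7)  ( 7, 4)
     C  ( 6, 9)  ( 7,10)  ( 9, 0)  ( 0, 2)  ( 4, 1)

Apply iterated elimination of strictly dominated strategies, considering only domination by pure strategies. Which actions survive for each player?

IESDS → P1:{A,B} P2:{P,S}

P1 drop C (A beats it: P:9>6 Q:9>7 R:12>9 S:7>0 T:6>4)
P2 drop Q (P beats it: A:3>1 B:9>4)
P2 drop R (P beats it: A:3>1 B:9>7)
P2 drop T (P beats it: A:3>1 B:9>4)
P1→{A,B} P2→{P,S}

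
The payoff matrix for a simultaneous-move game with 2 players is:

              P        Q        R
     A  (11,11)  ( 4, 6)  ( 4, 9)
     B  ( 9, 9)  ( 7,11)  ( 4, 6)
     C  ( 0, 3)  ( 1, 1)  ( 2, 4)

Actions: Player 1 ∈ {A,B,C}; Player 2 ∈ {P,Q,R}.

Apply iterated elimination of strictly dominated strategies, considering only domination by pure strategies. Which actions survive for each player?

Remaining: P1:{A,B} P2:{P,Q}

P1 drop C (A beats it: P:11>0 Q:4>1 R:4>2)
P2 drop R (P beats it: A:11>9 B:9>6)
P1→{A,B} P2→{P,Q}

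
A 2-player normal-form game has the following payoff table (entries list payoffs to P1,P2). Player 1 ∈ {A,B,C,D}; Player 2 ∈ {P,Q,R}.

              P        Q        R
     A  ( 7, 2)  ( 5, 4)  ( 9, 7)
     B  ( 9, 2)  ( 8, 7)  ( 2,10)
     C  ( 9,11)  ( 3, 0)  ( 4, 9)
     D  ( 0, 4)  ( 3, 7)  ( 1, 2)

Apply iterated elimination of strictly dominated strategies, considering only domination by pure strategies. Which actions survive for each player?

P1 drop D (A beats it: P:7>0 Q:5>3 R:9>1)
P2 drop Q (R beats it: A:7>4 B:10>7 C:9>0)
P1→{A,B,C} P2→{P,R}

IESDS → P1:{A,B,C} P2:{P,R}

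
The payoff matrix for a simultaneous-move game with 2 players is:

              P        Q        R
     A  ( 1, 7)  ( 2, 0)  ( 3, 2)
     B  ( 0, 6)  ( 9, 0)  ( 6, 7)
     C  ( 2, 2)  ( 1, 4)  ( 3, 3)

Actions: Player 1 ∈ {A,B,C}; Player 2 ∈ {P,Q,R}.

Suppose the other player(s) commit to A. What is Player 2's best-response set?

argmax u_2 = {P}

u_2(P vs A) = 7
u_2(Q vs A) = 0
u_2(R vs A) = 2
max payoff 7 at {P}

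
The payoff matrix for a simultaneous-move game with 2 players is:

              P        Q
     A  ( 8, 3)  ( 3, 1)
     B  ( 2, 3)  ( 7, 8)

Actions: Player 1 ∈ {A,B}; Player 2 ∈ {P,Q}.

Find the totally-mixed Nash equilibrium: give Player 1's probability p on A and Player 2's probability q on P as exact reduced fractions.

P1 indiff ⇒ q·8+(1-q)·3 = q·2+(1-q)·7 ⇒ q(6) = (1-q)(4) ⇒ q = 2/5
P2 indiff ⇒ p·3+(1-p)·3 = p·1+(1-p)·8 ⇒ p(2) = (1-p)(5) ⇒ p = 5/7

p=5/7, q=2/5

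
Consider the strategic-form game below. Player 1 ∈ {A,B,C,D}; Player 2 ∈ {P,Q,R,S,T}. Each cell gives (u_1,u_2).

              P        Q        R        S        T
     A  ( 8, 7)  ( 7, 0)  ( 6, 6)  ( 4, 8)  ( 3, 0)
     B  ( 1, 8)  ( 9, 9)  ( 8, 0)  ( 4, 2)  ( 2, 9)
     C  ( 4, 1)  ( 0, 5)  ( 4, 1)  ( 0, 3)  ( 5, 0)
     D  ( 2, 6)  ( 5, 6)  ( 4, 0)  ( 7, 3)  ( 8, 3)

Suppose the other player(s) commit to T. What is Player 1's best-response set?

BR_1 = {D}

u_1(A vs T) = 3
u_1(B vs T) = 2
u_1(C vs T) = 5
u_1(D vs T) = 8
max payoff 8 at {D}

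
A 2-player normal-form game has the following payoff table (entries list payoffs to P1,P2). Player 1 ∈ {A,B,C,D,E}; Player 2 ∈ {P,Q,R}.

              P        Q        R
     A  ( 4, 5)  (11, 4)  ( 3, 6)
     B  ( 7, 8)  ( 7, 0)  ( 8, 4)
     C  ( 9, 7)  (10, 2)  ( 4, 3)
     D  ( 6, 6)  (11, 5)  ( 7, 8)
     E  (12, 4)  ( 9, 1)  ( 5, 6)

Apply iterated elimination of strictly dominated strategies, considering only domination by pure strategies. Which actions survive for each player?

Remaining: P1:{B,E} P2:{P,R}

P2 drop Q (P beats it: A:5>4 B:8>0 C:7>2 D:6>5 E:4>1)
P1 drop A (B beats it: P:7>4 R:8>3)
P1 drop C (E beats it: P:12>9 R:5>4)
P1 drop D (B beats it: P:7>6 R:8>7)
P1→{B,E} P2→{P,R}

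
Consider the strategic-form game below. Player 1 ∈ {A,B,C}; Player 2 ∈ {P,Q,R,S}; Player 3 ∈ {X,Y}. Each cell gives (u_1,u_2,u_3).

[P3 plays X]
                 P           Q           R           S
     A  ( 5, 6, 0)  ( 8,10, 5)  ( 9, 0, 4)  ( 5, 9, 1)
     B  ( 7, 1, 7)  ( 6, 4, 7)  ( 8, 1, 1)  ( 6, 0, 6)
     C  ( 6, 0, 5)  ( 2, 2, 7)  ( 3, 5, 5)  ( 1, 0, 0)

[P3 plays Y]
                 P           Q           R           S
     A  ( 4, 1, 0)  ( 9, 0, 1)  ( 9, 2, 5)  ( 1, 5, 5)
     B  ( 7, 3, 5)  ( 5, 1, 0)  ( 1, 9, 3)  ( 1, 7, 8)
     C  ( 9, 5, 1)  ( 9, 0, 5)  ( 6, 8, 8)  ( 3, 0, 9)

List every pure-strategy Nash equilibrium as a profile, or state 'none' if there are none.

(A,P,X): not NE [P1→B gives 7>5; P2→Q gives 10>6]
(A,P,Y): not NE [P1→C gives 9>4; P2→S gives 5>1]
(A,Q,X): NE
(A,Q,Y): not NE [P2→S gives 5>0; P3→X gives 5>1]
(A,R,X): not NE [P2→Q gives 10>0; P3→Y gives 5>4]
(A,R,Y): not NE [P2→S gives 5>2]
(A,S,X): not NE [P1→B gives 6>5; P2→Q gives 10>9; P3→Y gives 5>1]
(A,S,Y): not NE [P1→C gives 3>1]
(B,P,X): not NE [P2→Q gives 4>1]
(B,P,Y): not NE [P1→C gives 9>7; P2→R gives 9>3; P3→X gives 7>5]
(B,Q,X): not NE [P1→A gives 8>6]
(B,Q,Y): not NE [P1→C gives 9>5; P2→R gives 9>1; P3→X gives 7>0]
(B,R,X): not NE [P1→A gives 9>8; P2→Q gives 4>1; P3→Y gives 3>1]
(B,R,Y): not NE [P1→A gives 9>1]
(B,S,X): not NE [P2→Q gives 4>0; P3→Y gives 8>6]
(B,S,Y): not NE [P1→C gives 3>1; P2→R gives 9>7]
(C,P,X): not NE [P1→B gives 7>6; P2→R gives 5>0]
(C,P,Y): not NE [P2→R gives 8>5; P3→X gives 5>1]
(C,Q,X): not NE [P1→A gives 8>2; P2→R gives 5>2]
(C,Q,Y): not NE [P2→R gives 8>0; P3→X gives 7>5]
(C,R,X): not NE [P1→A gives 9>3; P3→Y gives 8>5]
(C,R,Y): not NE [P1→A gives 9>6]
(C,S,X): not NE [P1→B gives 6>1; P2→R gives 5>0; P3→Y gives 9>0]
(C,S,Y): not NE [P2→R gives 8>0]

PSNE = {(A,Q,X)}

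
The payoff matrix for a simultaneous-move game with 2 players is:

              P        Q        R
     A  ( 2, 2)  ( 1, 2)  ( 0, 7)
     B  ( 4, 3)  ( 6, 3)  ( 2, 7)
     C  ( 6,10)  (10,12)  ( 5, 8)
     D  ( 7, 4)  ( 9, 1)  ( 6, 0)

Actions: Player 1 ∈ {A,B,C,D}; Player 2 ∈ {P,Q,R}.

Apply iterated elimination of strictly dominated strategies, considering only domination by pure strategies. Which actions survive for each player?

P1 drop A (B beats it: P:4>2 Q:6>1 R:2>0)
P1 drop B (C beats it: P:6>4 Q:10>6 R:5>2)
P2 drop R (P beats it: C:10>8 D:4>0)
P1→{C,D} P2→{P,Q}

Survivors P1:{C,D} P2:{P,Q}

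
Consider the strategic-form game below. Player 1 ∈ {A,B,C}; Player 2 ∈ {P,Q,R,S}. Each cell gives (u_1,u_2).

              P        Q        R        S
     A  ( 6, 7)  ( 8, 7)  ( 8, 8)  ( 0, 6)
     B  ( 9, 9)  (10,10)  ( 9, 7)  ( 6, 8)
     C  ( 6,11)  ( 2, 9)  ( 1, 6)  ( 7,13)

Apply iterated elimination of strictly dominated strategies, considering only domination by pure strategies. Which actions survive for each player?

P1 drop A (B beats it: P:9>6 Q:10>8 R:9>8 S:6>0)
P2 drop R (P beats it: B:9>7 C:11>6)
P1→{B,C} P2→{P,Q,S}

Survivors P1:{B,C} P2:{P,Q,S}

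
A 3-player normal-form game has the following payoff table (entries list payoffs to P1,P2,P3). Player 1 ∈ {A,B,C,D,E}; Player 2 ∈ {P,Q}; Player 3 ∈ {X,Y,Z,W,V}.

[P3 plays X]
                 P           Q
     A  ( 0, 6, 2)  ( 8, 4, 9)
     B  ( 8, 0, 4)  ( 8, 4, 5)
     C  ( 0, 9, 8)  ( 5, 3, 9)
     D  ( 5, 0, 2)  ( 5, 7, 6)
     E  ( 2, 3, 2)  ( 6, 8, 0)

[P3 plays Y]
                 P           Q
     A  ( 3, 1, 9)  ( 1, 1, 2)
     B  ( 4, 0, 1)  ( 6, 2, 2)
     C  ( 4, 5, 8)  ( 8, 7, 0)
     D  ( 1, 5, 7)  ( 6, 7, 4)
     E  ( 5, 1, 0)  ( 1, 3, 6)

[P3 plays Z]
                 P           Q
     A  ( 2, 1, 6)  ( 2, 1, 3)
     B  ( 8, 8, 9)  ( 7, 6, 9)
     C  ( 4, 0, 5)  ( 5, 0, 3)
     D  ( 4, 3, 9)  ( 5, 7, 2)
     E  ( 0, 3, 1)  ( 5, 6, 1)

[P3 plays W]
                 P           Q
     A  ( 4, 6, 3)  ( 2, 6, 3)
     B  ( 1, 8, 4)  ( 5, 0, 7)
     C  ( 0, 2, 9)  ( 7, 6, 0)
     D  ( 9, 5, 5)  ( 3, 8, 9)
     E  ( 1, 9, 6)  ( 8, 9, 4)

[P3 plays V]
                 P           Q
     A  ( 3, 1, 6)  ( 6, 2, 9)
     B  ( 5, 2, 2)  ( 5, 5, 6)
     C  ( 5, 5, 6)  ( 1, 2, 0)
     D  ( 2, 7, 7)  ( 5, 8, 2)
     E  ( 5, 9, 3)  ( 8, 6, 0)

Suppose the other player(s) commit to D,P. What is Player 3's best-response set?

u_3(X vs D,P) = 2
u_3(Y vs D,P) = 7
u_3(Z vs D,P) = 9
u_3(W vs D,P) = 5
u_3(V vs D,P) = 7
max payoff 9 at {Z}

P3 best: {Z}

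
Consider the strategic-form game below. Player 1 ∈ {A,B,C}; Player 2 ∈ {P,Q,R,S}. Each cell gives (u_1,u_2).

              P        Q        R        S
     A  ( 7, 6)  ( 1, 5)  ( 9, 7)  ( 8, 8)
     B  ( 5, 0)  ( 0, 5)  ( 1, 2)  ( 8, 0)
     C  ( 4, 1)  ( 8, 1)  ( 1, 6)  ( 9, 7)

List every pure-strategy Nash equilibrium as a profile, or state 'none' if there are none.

Nash profiles: (C,S)

(A,P): not NE [P2→S gives 8>6]
(A,Q): not NE [P1→C gives 8>1; P2→S gives 8>5]
(A,R): not NE [P2→S gives 8>7]
(A,S): not NE [P1→C gives 9>8]
(B,P): not NE [P1→A gives 7>5; P2→Q gives 5>0]
(B,Q): not NE [P1→C gives 8>0]
(B,R): not NE [P1→A gives 9>1; P2→Q gives 5>2]
(B,S): not NE [P1→C gives 9>8; P2→Q gives 5>0]
(C,P): not NE [P1→A gives 7>4; P2→S gives 7>1]
(C,Q): not NE [P2→S gives 7>1]
(C,R): not NE [P1→A gives 9>1; P2→S gives 7>6]
(C,S): NE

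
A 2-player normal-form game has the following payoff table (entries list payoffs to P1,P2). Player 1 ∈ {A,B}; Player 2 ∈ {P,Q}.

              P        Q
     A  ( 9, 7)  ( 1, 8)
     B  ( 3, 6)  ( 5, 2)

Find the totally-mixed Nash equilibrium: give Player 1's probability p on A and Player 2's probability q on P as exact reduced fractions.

p=4/5, q=2/5

P1 indiff ⇒ q·9+(1-q)·1 = q·3+(1-q)·5 ⇒ q(6) = (1-q)(4) ⇒ q = 2/5
P2 indiff ⇒ p·7+(1-p)·6 = p·8+(1-p)·2 ⇒ p(-1) = (1-p)(-4) ⇒ p = 4/5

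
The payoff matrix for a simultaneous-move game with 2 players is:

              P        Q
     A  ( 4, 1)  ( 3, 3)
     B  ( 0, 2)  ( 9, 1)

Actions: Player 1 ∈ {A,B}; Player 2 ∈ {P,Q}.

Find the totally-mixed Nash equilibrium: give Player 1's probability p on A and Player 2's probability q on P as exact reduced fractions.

P1 indiff ⇒ q·4+(1-q)·3 = q·0+(1-q)·9 ⇒ q(4) = (1-q)(6) ⇒ q = 3/5
P2 indiff ⇒ p·1+(1-p)·2 = p·3+(1-p)·1 ⇒ p(-2) = (1-p)(-1) ⇒ p = 1/3

p=1/3, q=3/5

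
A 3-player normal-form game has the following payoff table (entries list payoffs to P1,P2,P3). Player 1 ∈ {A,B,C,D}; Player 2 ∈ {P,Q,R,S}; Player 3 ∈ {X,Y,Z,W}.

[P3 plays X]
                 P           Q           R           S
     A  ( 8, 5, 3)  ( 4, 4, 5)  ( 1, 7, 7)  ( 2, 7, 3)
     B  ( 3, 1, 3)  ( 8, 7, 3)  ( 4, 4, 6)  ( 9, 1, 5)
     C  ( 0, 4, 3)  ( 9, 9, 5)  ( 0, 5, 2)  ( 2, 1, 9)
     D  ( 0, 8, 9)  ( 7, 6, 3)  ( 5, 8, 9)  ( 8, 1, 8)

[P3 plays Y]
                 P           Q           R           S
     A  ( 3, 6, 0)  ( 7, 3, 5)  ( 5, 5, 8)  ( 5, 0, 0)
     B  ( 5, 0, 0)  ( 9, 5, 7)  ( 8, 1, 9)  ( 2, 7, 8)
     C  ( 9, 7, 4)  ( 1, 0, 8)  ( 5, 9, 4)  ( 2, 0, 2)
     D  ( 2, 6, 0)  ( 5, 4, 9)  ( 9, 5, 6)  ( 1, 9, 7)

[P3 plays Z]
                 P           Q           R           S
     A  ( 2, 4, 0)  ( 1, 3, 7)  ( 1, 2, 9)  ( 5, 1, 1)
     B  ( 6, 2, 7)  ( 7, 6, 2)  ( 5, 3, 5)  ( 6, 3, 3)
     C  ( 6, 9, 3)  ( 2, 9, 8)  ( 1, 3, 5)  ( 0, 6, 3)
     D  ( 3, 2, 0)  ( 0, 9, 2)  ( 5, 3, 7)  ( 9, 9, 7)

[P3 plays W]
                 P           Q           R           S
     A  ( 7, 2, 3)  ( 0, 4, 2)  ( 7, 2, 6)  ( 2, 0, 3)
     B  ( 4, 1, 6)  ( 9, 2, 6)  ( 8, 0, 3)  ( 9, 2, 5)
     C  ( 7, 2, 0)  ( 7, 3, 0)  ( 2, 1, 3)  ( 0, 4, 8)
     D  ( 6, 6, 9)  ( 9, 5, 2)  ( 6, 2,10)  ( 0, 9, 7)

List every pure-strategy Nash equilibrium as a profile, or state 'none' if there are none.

Equilibria: none

(A,P,X): not NE [P2→S gives 7>5]
(A,P,Y): not NE [P1→C gives 9>3; P3→W gives 3>0]
(A,P,Z): not NE [P1→C gives 6>2; P3→W gives 3>0]
(A,P,W): not NE [P2→Q gives 4>2]
(A,Q,X): not NE [P1→C gives 9>4; P2→S gives 7>4; P3→Z gives 7>5]
(A,Q,Y): not NE [P1→B gives 9>7; P2→P gives 6>3; P3→Z gives 7>5]
(A,Q,Z): not NE [P1→B gives 7>1; P2→P gives 4>3]
(A,Q,W): not NE [P1→D gives 9>0; P3→Z gives 7>2]
(A,R,X): not NE [P1→D gives 5>1; P3→Z gives 9>7]
(A,R,Y): not NE [P1→D gives 9>5; P2→P gives 6>5; P3→Z gives 9>8]
(A,R,Z): not NE [P1→D gives 5>1; P2→P gives 4>2]
(A,R,W): not NE [P1→B gives 8>7; P2→Q gives 4>2; P3→Z gives 9>6]
(A,S,X): not NE [P1→B gives 9>2]
(A,S,Y): not NE [P2→P gives 6>0; P3→W gives 3>0]
(A,S,Z): not NE [P1→D gives 9>5; P2→P gives 4>1; P3→W gives 3>1]
(A,S,W): not NE [P1→B gives 9>2; P2→Q gives 4>0]
(B,P,X): not NE [P1→A gives 8>3; P2→Q gives 7>1; P3→Z gives 7>3]
(B,P,Y): not NE [P1→C gives 9>5; P2→S gives 7>0; P3→Z gives 7>0]
(B,P,Z): not NE [P2→Q gives 6>2]
(B,P,W): not NE [P1→C gives 7>4; P2→S gives 2>1; P3→Z gives 7>6]
(B,Q,X): not NE [P1→C gives 9>8; P3→Y gives 7>3]
(B,Q,Y): not NE [P2→S gives 7>5]
(B,Q,Z): not NE [P3→Y gives 7>2]
(B,Q,W): not NE [P3→Y gives 7>6]
(B,R,X): not NE [P1→D gives 5>4; P2→Q gives 7>4; P3→Y gives 9>6]
(B,R,Y): not NE [P1→D gives 9>8; P2→S gives 7>1]
(B,R,Z): not NE [P2→Q gives 6>3; P3→Y gives 9>5]
(B,R,W): not NE [P2→S gives 2>0; P3→Y gives 9>3]
(B,S,X): not NE [P2→Q gives 7>1; P3→Y gives 8>5]
(B,S,Y): not NE [P1→A gives 5>2]
(B,S,Z): not NE [P1→D gives 9>6; P2→Q gives 6>3; P3→Y gives 8>3]
(B,S,W): not NE [P3→Y gives 8>5]
(C,P,X): not NE [P1→A gives 8>0; P2→Q gives 9>4; P3→Y gives 4>3]
(C,P,Y): not NE [P2→R gives 9>7]
(C,P,Z): not NE [P3→Y gives 4>3]
(C,P,W): not NE [P2→S gives 4>2; P3→Y gives 4>0]
(C,Q,X): not NE [P3→Z gives 8>5]
(C,Q,Y): not NE [P1→B gives 9>1; P2→R gives 9>0]
(C,Q,Z): not NE [P1→B gives 7>2]
(C,Q,W): not NE [P1→D gives 9>7; P2→S gives 4>3; P3→Z gives 8>0]
(C,R,X): not NE [P1→D gives 5>0; P2→Q gives 9>5; P3→Z gives 5>2]
(C,R,Y): not NE [P1→D gives 9>5; P3→Z gives 5>4]
(C,R,Z): not NE [P1→D gives 5>1; P2→Q gives 9>3]
(C,R,W): not NE [P1→B gives 8>2; P2→S gives 4>1; P3→Z gives 5>3]
(C,S,X): not NE [P1→B gives 9>2; P2→Q gives 9>1]
(C,S,Y): not NE [P1→A gives 5>2; P2→R gives 9>0; P3→X gives 9>2]
(C,S,Z): not NE [P1→D gives 9>0; P2→Q gives 9>6; P3→X gives 9>3]
(C,S,W): not NE [P1→B gives 9>0; P3→X gives 9>8]
(D,P,X): not NE [P1→A gives 8>0]
(D,P,Y): not NE [P1→C gives 9>2; P2→S gives 9>6; P3→W gives 9>0]
(D,P,Z): not NE [P1→C gives 6>3; P2→S gives 9>2; P3→W gives 9>0]
(D,P,W): not NE [P1→C gives 7>6; P2→S gives 9>6]
(D,Q,X): not NE [P1→C gives 9>7; P2→R gives 8>6; P3→Y gives 9>3]
(D,Q,Y): not NE [P1→B gives 9>5; P2→S gives 9>4]
(D,Q,Z): not NE [P1→B gives 7>0; P3→Y gives 9>2]
(D,Q,W): not NE [P2→S gives 9>5; P3→Y gives 9>2]
(D,R,X): not NE [P3→W gives 10>9]
(D,R,Y): not NE [P2→S gives 9>5; P3→W gives 10>6]
(D,R,Z): not NE [P2→S gives 9>3; P3→W gives 10>7]
(D,R,W): not NE [P1→B gives 8>6; P2→S gives 9>2]
(D,S,X): not NE [P1→B gives 9>8; P2→R gives 8>1]
(D,S,Y): not NE [P1→A gives 5>1; P3→X gives 8>7]
(D,S,Z): not NE [P3→X gives 8>7]
(D,S,W): not NE [P1→B gives 9>0; P3→X gives 8>7]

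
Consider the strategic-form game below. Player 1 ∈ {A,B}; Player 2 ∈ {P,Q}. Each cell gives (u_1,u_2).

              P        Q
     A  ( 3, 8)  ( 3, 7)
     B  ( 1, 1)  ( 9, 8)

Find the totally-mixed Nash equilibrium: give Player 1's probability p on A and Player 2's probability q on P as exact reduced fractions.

P1 indiff ⇒ q·3+(1-q)·3 = q·1+(1-q)·9 ⇒ q(2) = (1-q)(6) ⇒ q = 3/4
P2 indiff ⇒ p·8+(1-p)·1 = p·7+(1-p)·8 ⇒ p(1) = (1-p)(7) ⇒ p = 7/8

P1 mixes 7/8 on A; P2 mixes 3/4 on P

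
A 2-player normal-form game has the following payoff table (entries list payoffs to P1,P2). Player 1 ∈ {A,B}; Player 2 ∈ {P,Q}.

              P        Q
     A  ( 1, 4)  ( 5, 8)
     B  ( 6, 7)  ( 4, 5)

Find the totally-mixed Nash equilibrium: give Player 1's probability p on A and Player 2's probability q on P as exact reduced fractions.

P1 indiff ⇒ q·1+(1-q)·5 = q·6+(1-q)·4 ⇒ q(-5) = (1-q)(-1) ⇒ q = 1/6
P2 indiff ⇒ p·4+(1-p)·7 = p·8+(1-p)·5 ⇒ p(-4) = (1-p)(-2) ⇒ p = 1/3

(p,q) = (1/3, 1/6)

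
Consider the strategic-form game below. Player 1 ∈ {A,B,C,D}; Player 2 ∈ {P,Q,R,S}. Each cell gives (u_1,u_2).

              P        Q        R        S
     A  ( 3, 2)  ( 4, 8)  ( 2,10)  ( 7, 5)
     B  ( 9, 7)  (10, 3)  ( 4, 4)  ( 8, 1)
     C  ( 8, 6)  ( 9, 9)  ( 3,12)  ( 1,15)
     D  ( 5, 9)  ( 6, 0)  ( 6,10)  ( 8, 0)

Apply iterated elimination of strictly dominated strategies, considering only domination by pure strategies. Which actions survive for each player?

P1 drop A (B beats it: P:9>3 Q:10>4 R:4>2 S:8>7)
P1 drop C (B beats it: P:9>8 Q:10>9 R:4>3 S:8>1)
P2 drop Q (P beats it: B:7>3 D:9>0)
P2 drop S (P beats it: B:7>1 D:9>0)
P1→{B,D} P2→{P,R}

Remaining: P1:{B,D} P2:{P,R}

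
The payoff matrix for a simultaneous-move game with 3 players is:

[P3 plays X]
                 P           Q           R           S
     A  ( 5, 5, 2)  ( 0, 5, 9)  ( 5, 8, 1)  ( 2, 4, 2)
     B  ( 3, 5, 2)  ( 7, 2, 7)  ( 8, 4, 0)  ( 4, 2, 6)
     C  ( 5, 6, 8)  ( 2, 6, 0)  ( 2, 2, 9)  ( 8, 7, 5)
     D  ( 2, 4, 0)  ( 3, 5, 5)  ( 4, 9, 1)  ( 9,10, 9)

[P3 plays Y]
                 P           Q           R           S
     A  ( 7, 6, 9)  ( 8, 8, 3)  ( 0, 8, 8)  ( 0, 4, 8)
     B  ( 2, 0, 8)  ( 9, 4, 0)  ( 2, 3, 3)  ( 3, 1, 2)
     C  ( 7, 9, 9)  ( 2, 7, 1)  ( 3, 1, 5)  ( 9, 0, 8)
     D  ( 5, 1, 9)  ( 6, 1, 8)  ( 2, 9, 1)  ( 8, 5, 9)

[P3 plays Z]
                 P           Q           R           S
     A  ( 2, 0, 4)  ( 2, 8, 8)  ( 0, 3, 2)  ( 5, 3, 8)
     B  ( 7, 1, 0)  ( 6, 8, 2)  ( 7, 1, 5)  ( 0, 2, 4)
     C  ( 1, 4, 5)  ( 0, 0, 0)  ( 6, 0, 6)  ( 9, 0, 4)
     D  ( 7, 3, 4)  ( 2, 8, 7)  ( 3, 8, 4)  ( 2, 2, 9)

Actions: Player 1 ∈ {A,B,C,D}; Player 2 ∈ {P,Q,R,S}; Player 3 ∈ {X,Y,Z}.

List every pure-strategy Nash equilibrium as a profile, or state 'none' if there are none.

PSNE = {(C,P,Y), (D,S,X)}

(A,P,X): not NE [P2→R gives 8>5; P3→Y gives 9>2]
(A,P,Y): not NE [P2→R gives 8>6]
(A,P,Z): not NE [P1→D gives 7>2; P2→Q gives 8>0; P3→Y gives 9>4]
(A,Q,X): not NE [P1→B gives 7>0; P2→R gives 8>5]
(A,Q,Y): not NE [P1→B gives 9>8; P3→X gives 9>3]
(A,Q,Z): not NE [P1→B gives 6>2; P3→X gives 9>8]
(A,R,X): not NE [P1→B gives 8>5; P3→Y gives 8>1]
(A,R,Y): not NE [P1→C gives 3>0]
(A,R,Z): not NE [P1→B gives 7>0; P2→Q gives 8>3; P3→Y gives 8>2]
(A,S,X): not NE [P1→D gives 9>2; P2→R gives 8>4; P3→Z gives 8>2]
(A,S,Y): not NE [P1→C gives 9>0; P2→R gives 8>4]
(A,S,Z): not NE [P1→C gives 9>5; P2→Q gives 8>3]
(B,P,X): not NE [P1→C gives 5>3; P3→Y gives 8>2]
(B,P,Y): not NE [P1→C gives 7>2; P2→Q gives 4>0]
(B,P,Z): not NE [P2→Q gives 8>1; P3→Y gives 8>0]
(B,Q,X): not NE [P2→P gives 5>2]
(B,Q,Y): not NE [P3→X gives 7>0]
(B,Q,Z): not NE [P3→X gives 7>2]
(B,R,X): not NE [P2→P gives 5>4; P3→Z gives 5>0]
(B,R,Y): not NE [P1→C gives 3>2; P2→Q gives 4>3; P3→Z gives 5>3]
(B,R,Z): not NE [P2→Q gives 8>1]
(B,S,X): not NE [P1→D gives 9>4; P2→P gives 5>2]
(B,S,Y): not NE [P1→C gives 9>3; P2→Q gives 4>1; P3→X gives 6>2]
(B,S,Z): not NE [P1→C gives 9>0; P2→Q gives 8>2; P3→X gives 6>4]
(C,P,X): not NE [P2→S gives 7>6; P3→Y gives 9>8]
(C,P,Y): NE
(C,P,Z): not NE [P1→D gives 7>1; P3→Y gives 9>5]
(C,Q,X): not NE [P1→B gives 7>2; P2→S gives 7>6; P3→Y gives 1>0]
(C,Q,Y): not NE [P1→B gives 9>2; P2→P gives 9>7]
(C,Q,Z): not NE [P1→B gives 6>0; P2→P gives 4>0; P3→Y gives 1>0]
(C,R,X): not NE [P1→B gives 8>2; P2→S gives 7>2]
(C,R,Y): not NE [P2→P gives 9>1; P3→X gives 9>5]
(C,R,Z): not NE [P1→B gives 7>6; P2→P gives 4>0; P3→X gives 9>6]
(C,S,X): not NE [P1→D gives 9>8; P3→Y gives 8>5]
(C,S,Y): not NE [P2→P gives 9>0]
(C,S,Z): not NE [P2→P gives 4>0; P3→Y gives 8>4]
(D,P,X): not NE [P1→C gives 5>2; P2→S gives 10>4; P3→Y gives 9>0]
(D,P,Y): not NE [P1→C gives 7>5; P2→R gives 9>1]
(D,P,Z): not NE [P2→R gives 8>3; P3→Y gives 9>4]
(D,Q,X): not NE [P1→B gives 7>3; P2→S gives 10>5; P3→Y gives 8>5]
(D,Q,Y): not NE [P1→B gives 9>6; P2→R gives 9>1]
(D,Q,Z): not NE [P1→B gives 6>2; P3→Y gives 8>7]
(D,R,X): not NE [P1→B gives 8>4; P2→S gives 10>9; P3→Z gives 4>1]
(D,R,Y): not NE [P1→C gives 3>2; P3→Z gives 4>1]
(D,R,Z): not NE [P1→B gives 7>3]
(D,S,X): NE
(D,S,Y): not NE [P1→C gives 9>8; P2→R gives 9>5]
(D,S,Z): not NE [P1→C gives 9>2; P2→R gives 8>2]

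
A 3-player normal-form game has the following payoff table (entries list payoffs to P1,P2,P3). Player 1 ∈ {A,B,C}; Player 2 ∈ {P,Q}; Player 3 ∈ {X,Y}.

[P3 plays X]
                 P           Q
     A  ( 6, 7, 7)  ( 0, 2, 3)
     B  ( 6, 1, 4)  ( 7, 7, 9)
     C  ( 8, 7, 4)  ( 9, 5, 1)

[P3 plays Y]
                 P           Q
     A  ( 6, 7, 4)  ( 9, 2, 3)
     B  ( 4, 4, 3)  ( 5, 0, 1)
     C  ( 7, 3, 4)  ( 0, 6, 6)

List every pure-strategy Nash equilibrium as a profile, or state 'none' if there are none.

(A,P,X): not NE [P1→C gives 8>6]
(A,P,Y): not NE [P1→C gives 7>6; P3→X gives 7>4]
(A,Q,X): not NE [P1→C gives 9>0; P2→P gives 7>2]
(A,Q,Y): not NE [P2→P gives 7>2]
(B,P,X): not NE [P1→C gives 8>6; P2→Q gives 7>1]
(B,P,Y): not NE [P1→C gives 7>4; P3→X gives 4>3]
(B,Q,X): not NE [P1→C gives 9>7]
(B,Q,Y): not NE [P1→A gives 9>5; P2→P gives 4>0; P3→X gives 9>1]
(C,P,X): NE
(C,P,Y): not NE [P2→Q gives 6>3]
(C,Q,X): not NE [P2→P gives 7>5; P3→Y gives 6>1]
(C,Q,Y): not NE [P1→A gives 9>0]

NE set: (C,P,X)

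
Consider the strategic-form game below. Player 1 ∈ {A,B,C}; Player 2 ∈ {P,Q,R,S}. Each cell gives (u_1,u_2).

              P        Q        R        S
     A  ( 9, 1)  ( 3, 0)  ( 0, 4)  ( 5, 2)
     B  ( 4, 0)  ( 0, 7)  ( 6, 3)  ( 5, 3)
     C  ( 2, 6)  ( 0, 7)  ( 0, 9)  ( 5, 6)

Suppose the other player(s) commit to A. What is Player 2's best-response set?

argmax u_2 = {R}

u_2(P vs A) = 1
u_2(Q vs A) = 0
u_2(R vs A) = 4
u_2(S vs A) = 2
max payoff 4 at {R}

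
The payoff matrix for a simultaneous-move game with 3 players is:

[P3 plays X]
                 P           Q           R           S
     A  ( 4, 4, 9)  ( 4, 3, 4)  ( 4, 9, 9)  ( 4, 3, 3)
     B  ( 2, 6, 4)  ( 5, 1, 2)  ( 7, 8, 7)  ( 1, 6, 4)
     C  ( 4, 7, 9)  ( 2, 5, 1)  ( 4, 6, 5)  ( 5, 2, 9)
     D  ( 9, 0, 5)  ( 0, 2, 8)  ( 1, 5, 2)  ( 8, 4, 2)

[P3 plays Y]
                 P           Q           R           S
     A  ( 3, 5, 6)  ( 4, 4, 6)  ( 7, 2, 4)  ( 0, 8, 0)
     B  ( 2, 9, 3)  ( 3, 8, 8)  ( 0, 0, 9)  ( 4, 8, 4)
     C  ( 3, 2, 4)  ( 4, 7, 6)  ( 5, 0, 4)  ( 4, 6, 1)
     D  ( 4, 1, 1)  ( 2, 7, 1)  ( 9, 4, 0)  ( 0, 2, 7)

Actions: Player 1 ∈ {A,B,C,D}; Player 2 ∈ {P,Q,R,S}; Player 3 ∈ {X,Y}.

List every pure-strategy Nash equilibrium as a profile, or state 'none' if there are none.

(A,P,X): not NE [P1→D gives 9>4; P2→R gives 9>4]
(A,P,Y): not NE [P1→D gives 4>3; P2→S gives 8>5; P3→X gives 9>6]
(A,Q,X): not NE [P1→B gives 5>4; P2→R gives 9>3; P3→Y gives 6>4]
(A,Q,Y): not NE [P2→S gives 8>4]
(A,R,X): not NE [P1→B gives 7>4]
(A,R,Y): not NE [P1→D gives 9>7; P2→S gives 8>2; P3→X gives 9>4]
(A,S,X): not NE [P1→D gives 8>4; P2→R gives 9>3]
(A,S,Y): not NE [P1→C gives 4>0; P3→X gives 3>0]
(B,P,X): not NE [P1→D gives 9>2; P2→R gives 8>6]
(B,P,Y): not NE [P1→D gives 4>2; P3→X gives 4>3]
(B,Q,X): not NE [P2→R gives 8>1; P3→Y gives 8>2]
(B,Q,Y): not NE [P1→C gives 4>3; P2→P gives 9>8]
(B,R,X): not NE [P3→Y gives 9>7]
(B,R,Y): not NE [P1→D gives 9>0; P2→P gives 9>0]
(B,S,X): not NE [P1→D gives 8>1; P2→R gives 8>6]
(B,S,Y): not NE [P2→P gives 9>8]
(C,P,X): not NE [P1→D gives 9>4]
(C,P,Y): not NE [P1→D gives 4>3; P2→Q gives 7>2; P3→X gives 9>4]
(C,Q,X): not NE [P1→B gives 5>2; P2→P gives 7>5; P3→Y gives 6>1]
(C,Q,Y): NE
(C,R,X): not NE [P1→B gives 7>4; P2→P gives 7>6]
(C,R,Y): not NE [P1→D gives 9>5; P2→Q gives 7>0; P3→X gives 5>4]
(C,S,X): not NE [P1→D gives 8>5; P2→P gives 7>2]
(C,S,Y): not NE [P2→Q gives 7>6; P3→X gives 9>1]
(D,P,X): not NE [P2→R gives 5>0]
(D,P,Y): not NE [P2→Q gives 7>1; P3→X gives 5>1]
(D,Q,X): not NE [P1→B gives 5>0; P2→R gives 5>2]
(D,Q,Y): not NE [P1→C gives 4>2; P3→X gives 8>1]
(D,R,X): not NE [P1→B gives 7>1]
(D,R,Y): not NE [P2→Q gives 7>4; P3→X gives 2>0]
(D,S,X): not NE [P2→R gives 5>4; P3→Y gives 7>2]
(D,S,Y): not NE [P1→C gives 4>0; P2→Q gives 7>2]

Nash profiles: (C,Q,Y)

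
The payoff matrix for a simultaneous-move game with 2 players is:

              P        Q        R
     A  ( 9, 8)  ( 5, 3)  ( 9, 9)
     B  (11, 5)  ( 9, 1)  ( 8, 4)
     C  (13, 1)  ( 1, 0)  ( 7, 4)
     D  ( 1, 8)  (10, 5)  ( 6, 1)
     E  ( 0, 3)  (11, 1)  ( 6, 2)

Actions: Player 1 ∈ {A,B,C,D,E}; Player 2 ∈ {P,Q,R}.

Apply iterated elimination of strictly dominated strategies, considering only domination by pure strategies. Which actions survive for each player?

IESDS → P1:{A,B,C} P2:{P,R}

P2 drop Q (P beats it: A:8>3 B:5>1 C:1>0 D:8>5 E:3>1)
P1 drop D (A beats it: P:9>1 R:9>6)
P1 drop E (A beats it: P:9>0 R:9>6)
P1→{A,B,C} P2→{P,R}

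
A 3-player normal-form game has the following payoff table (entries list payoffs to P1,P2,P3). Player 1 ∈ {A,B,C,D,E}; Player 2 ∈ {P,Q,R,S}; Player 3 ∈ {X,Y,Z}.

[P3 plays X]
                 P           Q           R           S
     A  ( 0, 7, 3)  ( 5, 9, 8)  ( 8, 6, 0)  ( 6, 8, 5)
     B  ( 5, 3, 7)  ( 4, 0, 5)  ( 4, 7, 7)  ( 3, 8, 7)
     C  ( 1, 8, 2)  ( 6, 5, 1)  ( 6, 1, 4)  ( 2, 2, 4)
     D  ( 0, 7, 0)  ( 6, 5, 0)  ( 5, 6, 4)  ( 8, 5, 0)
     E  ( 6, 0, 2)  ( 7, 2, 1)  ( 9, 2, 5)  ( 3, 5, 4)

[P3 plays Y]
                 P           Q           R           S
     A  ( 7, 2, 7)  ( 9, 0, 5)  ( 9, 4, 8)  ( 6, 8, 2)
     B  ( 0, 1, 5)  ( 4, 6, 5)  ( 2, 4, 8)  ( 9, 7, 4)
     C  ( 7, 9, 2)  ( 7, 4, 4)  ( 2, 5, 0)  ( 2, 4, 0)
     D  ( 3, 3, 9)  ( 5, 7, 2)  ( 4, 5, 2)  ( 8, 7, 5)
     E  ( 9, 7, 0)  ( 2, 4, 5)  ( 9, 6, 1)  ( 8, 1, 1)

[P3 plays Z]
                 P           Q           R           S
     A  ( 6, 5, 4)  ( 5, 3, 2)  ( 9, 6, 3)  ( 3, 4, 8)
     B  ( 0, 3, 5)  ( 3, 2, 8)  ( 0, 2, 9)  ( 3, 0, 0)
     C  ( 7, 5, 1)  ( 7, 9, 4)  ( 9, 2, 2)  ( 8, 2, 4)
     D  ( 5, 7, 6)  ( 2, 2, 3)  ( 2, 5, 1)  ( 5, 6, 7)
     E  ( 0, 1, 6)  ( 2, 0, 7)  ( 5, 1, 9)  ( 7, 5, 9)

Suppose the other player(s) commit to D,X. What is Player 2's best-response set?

u_2(P vs D,X) = 7
u_2(Q vs D,X) = 5
u_2(R vs D,X) = 6
u_2(S vs D,X) = 5
max payoff 7 at {P}

P2 best: {P}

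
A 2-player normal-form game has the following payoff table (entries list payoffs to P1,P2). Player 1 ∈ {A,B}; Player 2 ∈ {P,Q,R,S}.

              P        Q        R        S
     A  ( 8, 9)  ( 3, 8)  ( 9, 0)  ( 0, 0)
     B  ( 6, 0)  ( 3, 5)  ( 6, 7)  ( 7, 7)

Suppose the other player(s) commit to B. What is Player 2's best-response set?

u_2(P vs B) = 0
u_2(Q vs B) = 5
u_2(R vs B) = 7
u_2(S vs B) = 7
max payoff 7 at {R,S}

P2 best: {R,S}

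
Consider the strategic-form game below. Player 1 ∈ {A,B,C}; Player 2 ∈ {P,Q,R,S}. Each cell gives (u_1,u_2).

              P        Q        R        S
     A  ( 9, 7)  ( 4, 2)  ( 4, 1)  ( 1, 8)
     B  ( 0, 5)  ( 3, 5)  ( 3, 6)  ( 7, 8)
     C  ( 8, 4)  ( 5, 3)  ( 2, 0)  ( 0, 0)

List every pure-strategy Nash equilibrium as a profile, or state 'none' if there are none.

NE set: (B,S)

(A,P): not NE [P2→S gives 8>7]
(A,Q): not NE [P1→C gives 5>4; P2→S gives 8>2]
(A,R): not NE [P2→S gives 8>1]
(A,S): not NE [P1→B gives 7>1]
(B,P): not NE [P1→A gives 9>0; P2→S gives 8>5]
(B,Q): not NE [P1→C gives 5>3; P2→S gives 8>5]
(B,R): not NE [P1→A gives 4>3; P2→S gives 8>6]
(B,S): NE
(C,P): not NE [P1→A gives 9>8]
(C,Q): not NE [P2→P gives 4>3]
(C,R): not NE [P1→A gives 4>2; P2→P gives 4>0]
(C,S): not NE [P1→B gives 7>0; P2→P gives 4>0]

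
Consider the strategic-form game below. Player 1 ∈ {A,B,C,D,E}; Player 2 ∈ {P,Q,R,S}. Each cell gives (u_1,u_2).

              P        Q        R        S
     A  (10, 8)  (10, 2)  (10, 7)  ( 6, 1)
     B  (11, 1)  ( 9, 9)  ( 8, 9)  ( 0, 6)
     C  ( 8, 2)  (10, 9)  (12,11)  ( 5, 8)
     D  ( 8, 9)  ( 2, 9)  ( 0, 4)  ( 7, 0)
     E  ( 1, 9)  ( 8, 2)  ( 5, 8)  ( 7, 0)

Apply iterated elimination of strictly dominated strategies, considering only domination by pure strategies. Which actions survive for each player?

P2 drop S (Q beats it: A:2>1 B:9>6 C:9>8 D:9>0 E:2>0)
P1 drop D (A beats it: P:10>8 Q:10>2 R:10>0)
P1 drop E (A beats it: P:10>1 Q:10>8 R:10>5)
P1→{A,B,C} P2→{P,Q,R}

IESDS → P1:{A,B,C} P2:{P,Q,R}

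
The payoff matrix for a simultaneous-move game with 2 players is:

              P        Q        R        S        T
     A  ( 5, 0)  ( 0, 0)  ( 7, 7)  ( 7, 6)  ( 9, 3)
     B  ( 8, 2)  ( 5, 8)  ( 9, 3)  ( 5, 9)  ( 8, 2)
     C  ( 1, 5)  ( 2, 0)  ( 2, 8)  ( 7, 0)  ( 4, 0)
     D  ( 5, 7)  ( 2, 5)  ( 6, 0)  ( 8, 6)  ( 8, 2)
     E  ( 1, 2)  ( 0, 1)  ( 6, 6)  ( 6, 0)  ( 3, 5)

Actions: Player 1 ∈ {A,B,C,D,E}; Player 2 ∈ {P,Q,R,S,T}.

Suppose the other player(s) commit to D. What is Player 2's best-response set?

BR_2 = {P}

u_2(P vs D) = 7
u_2(Q vs D) = 5
u_2(R vs D) = 0
u_2(S vs D) = 6
u_2(T vs D) = 2
max payoff 7 at {P}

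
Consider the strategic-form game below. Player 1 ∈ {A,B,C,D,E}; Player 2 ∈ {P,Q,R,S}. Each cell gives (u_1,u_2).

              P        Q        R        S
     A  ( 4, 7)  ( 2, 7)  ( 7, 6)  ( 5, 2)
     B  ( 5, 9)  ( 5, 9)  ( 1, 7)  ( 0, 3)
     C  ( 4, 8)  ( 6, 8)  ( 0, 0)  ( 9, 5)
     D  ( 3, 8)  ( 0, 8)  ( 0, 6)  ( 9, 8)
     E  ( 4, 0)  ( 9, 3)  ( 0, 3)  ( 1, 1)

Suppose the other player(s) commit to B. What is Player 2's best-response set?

u_2(P vs B) = 9
u_2(Q vs B) = 9
u_2(R vs B) = 7
u_2(S vs B) = 3
max payoff 9 at {P,Q}

BR_2 = {P,Q}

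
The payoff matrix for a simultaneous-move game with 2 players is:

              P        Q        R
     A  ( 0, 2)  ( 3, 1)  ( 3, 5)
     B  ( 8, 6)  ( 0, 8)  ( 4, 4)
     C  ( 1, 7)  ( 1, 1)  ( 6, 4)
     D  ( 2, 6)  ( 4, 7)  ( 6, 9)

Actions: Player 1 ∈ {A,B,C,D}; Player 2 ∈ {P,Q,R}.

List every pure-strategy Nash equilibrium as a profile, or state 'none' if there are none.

NE set: (D,R)

(A,P): not NE [P1→B gives 8>0; P2→R gives 5>2]
(A,Q): not NE [P1→D gives 4>3; P2→R gives 5>1]
(A,R): not NE [P1→D gives 6>3]
(B,P): not NE [P2→Q gives 8>6]
(B,Q): not NE [P1→D gives 4>0]
(B,R): not NE [P1→D gives 6>4; P2→Q gives 8>4]
(C,P): not NE [P1→B gives 8>1]
(C,Q): not NE [P1→D gives 4>1; P2→P gives 7>1]
(C,R): not NE [P2→P gives 7>4]
(D,P): not NE [P1→B gives 8>2; P2→R gives 9>6]
(D,Q): not NE [P2→R gives 9>7]
(D,R): NE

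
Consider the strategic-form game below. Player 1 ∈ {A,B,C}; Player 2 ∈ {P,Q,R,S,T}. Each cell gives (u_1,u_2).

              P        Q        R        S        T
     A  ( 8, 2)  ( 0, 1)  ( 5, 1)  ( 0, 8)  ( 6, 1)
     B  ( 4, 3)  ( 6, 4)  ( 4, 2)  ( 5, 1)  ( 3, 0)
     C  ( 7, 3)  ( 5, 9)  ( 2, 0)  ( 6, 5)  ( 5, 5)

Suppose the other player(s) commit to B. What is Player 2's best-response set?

P2 best: {Q}

u_2(P vs B) = 3
u_2(Q vs B) = 4
u_2(R vs B) = 2
u_2(S vs B) = 1
u_2(T vs B) = 0
max payoff 4 at {Q}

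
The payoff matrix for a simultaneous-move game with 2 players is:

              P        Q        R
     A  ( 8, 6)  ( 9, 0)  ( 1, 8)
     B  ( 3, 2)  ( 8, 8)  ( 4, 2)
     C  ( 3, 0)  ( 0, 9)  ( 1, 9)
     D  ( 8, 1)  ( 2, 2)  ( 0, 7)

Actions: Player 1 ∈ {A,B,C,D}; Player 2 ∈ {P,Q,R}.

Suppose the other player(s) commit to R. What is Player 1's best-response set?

u_1(A vs R) = 1
u_1(B vs R) = 4
u_1(C vs R) = 1
u_1(D vs R) = 0
max payoff 4 at {B}

argmax u_1 = {B}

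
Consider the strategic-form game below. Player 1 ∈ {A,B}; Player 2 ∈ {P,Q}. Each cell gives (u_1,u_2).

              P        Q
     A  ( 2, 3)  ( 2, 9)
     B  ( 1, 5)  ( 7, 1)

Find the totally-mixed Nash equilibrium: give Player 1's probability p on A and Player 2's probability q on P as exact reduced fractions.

P1 mixes 2/5 on A; P2 mixes 5/6 on P

P1 indiff ⇒ q·2+(1-q)·2 = q·1+(1-q)·7 ⇒ q(1) = (1-q)(5) ⇒ q = 5/6
P2 indiff ⇒ p·3+(1-p)·5 = p·9+(1-p)·1 ⇒ p(-6) = (1-p)(-4) ⇒ p = 2/5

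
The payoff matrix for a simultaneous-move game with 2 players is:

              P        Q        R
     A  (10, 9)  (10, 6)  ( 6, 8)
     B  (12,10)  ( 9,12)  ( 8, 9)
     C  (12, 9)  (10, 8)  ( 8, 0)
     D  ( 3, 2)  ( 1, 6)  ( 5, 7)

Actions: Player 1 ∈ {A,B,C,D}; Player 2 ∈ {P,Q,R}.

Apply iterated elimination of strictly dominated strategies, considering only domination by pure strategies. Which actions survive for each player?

Remaining: P1:{A,B,C} P2:{P,Q}

P1 drop D (A beats it: P:10>3 Q:10>1 R:6>5)
P2 drop R (P beats it: A:9>8 B:10>9 C:9>0)
P1→{A,B,C} P2→{P,Q}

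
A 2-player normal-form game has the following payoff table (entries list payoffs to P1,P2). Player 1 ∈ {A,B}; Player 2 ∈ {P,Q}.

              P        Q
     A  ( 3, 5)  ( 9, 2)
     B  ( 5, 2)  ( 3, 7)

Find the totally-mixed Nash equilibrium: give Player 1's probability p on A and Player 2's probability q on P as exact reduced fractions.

P1 indiff ⇒ q·3+(1-q)·9 = q·5+(1-q)·3 ⇒ q(-2) = (1-q)(-6) ⇒ q = 3/4
P2 indiff ⇒ p·5+(1-p)·2 = p·2+(1-p)·7 ⇒ p(3) = (1-p)(5) ⇒ p = 5/8

P1 mixes 5/8 on A; P2 mixes 3/4 on P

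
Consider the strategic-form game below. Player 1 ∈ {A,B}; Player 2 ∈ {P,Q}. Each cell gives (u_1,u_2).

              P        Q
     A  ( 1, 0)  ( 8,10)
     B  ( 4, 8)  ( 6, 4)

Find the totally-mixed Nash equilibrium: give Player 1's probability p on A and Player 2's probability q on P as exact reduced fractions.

P1 mixes 2/7 on A; P2 mixes 2/5 on P

P1 indiff ⇒ q·1+(1-q)·8 = q·4+(1-q)·6 ⇒ q(-3) = (1-q)(-2) ⇒ q = 2/5
P2 indiff ⇒ p·0+(1-p)·8 = p·10+(1-p)·4 ⇒ p(-10) = (1-p)(-4) ⇒ p = 2/7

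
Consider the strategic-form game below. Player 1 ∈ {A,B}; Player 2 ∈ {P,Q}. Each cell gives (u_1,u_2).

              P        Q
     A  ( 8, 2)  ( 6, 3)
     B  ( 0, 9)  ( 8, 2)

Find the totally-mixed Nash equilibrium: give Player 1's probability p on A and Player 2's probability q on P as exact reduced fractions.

(p,q) = (7/8, 1/5)

P1 indiff ⇒ q·8+(1-q)·6 = q·0+(1-q)·8 ⇒ q(8) = (1-q)(2) ⇒ q = 1/5
P2 indiff ⇒ p·2+(1-p)·9 = p·3+(1-p)·2 ⇒ p(-1) = (1-p)(-7) ⇒ p = 7/8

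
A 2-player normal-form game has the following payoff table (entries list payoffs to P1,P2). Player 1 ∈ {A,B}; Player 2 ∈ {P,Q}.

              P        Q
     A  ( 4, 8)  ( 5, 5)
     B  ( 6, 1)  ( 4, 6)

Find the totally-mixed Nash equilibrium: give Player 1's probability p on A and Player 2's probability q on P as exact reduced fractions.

p=5/8, q=1/3

P1 indiff ⇒ q·4+(1-q)·5 = q·6+(1-q)·4 ⇒ q(-2) = (1-q)(-1) ⇒ q = 1/3
P2 indiff ⇒ p·8+(1-p)·1 = p·5+(1-p)·6 ⇒ p(3) = (1-p)(5) ⇒ p = 5/8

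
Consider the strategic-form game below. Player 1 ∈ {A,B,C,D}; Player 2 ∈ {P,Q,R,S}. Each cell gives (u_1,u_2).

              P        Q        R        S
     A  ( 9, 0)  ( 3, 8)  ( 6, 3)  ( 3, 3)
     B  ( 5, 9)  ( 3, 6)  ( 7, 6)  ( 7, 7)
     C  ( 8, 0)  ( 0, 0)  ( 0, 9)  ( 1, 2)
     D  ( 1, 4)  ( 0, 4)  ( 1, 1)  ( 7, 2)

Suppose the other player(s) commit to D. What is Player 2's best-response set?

u_2(P vs D) = 4
u_2(Q vs D) = 4
u_2(R vs D) = 1
u_2(S vs D) = 2
max payoff 4 at {P,Q}

P2 best: {P,Q}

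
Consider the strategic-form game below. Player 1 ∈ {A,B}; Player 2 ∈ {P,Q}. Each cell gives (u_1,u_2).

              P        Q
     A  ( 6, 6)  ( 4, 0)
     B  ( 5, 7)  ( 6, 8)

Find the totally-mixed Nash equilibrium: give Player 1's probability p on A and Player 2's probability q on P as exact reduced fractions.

P1 mixes 1/7 on A; P2 mixes 2/3 on P

P1 indiff ⇒ q·6+(1-q)·4 = q·5+(1-q)·6 ⇒ q(1) = (1-q)(2) ⇒ q = 2/3
P2 indiff ⇒ p·6+(1-p)·7 = p·0+(1-p)·8 ⇒ p(6) = (1-p)(1) ⇒ p = 1/7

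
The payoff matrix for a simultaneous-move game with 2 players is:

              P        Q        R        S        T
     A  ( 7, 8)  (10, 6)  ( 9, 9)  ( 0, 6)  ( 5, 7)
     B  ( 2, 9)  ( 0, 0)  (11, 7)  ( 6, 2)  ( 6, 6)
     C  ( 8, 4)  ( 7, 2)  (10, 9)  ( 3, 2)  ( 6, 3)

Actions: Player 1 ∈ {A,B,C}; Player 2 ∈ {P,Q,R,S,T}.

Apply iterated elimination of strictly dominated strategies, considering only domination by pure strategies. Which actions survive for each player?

Remaining: P1:{B,C} P2:{P,R}

P2 drop Q (P beats it: A:8>6 B:9>0 C:4>2)
P1 drop A (C beats it: P:8>7 R:10>9 S:3>0 T:6>5)
P2 drop S (P beats it: B:9>2 C:4>2)
P2 drop T (P beats it: B:9>6 C:4>3)
P1→{B,C} P2→{P,R}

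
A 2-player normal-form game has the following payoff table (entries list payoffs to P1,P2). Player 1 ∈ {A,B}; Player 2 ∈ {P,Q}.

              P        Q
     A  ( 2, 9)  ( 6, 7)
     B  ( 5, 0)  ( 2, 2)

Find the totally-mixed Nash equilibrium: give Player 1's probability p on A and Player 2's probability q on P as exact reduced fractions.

P1 indiff ⇒ q·2+(1-q)·6 = q·5+(1-q)·2 ⇒ q(-3) = (1-q)(-4) ⇒ q = 4/7
P2 indiff ⇒ p·9+(1-p)·0 = p·7+(1-p)·2 ⇒ p(2) = (1-p)(2) ⇒ p = 1/2

p=1/2, q=4/7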